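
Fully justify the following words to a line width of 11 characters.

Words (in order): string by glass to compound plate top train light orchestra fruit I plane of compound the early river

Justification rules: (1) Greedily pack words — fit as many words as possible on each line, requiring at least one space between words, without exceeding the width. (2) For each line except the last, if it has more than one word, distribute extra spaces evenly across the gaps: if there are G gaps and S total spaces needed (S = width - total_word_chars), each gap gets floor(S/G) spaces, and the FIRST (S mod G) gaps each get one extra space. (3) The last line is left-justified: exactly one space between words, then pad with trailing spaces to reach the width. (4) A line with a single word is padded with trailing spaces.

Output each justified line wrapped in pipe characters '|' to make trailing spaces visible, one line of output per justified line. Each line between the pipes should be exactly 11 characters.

Line 1: ['string', 'by'] (min_width=9, slack=2)
Line 2: ['glass', 'to'] (min_width=8, slack=3)
Line 3: ['compound'] (min_width=8, slack=3)
Line 4: ['plate', 'top'] (min_width=9, slack=2)
Line 5: ['train', 'light'] (min_width=11, slack=0)
Line 6: ['orchestra'] (min_width=9, slack=2)
Line 7: ['fruit', 'I'] (min_width=7, slack=4)
Line 8: ['plane', 'of'] (min_width=8, slack=3)
Line 9: ['compound'] (min_width=8, slack=3)
Line 10: ['the', 'early'] (min_width=9, slack=2)
Line 11: ['river'] (min_width=5, slack=6)

Answer: |string   by|
|glass    to|
|compound   |
|plate   top|
|train light|
|orchestra  |
|fruit     I|
|plane    of|
|compound   |
|the   early|
|river      |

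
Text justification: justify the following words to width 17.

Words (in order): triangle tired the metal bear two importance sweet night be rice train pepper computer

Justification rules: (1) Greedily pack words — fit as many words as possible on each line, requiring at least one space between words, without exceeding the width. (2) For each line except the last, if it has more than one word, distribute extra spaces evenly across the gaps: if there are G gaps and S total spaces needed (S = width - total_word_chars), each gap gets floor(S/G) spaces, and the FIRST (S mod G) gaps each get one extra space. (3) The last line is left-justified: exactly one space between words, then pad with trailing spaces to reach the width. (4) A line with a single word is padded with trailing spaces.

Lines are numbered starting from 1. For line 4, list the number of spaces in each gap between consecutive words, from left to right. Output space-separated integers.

Answer: 3 2

Derivation:
Line 1: ['triangle', 'tired'] (min_width=14, slack=3)
Line 2: ['the', 'metal', 'bear'] (min_width=14, slack=3)
Line 3: ['two', 'importance'] (min_width=14, slack=3)
Line 4: ['sweet', 'night', 'be'] (min_width=14, slack=3)
Line 5: ['rice', 'train', 'pepper'] (min_width=17, slack=0)
Line 6: ['computer'] (min_width=8, slack=9)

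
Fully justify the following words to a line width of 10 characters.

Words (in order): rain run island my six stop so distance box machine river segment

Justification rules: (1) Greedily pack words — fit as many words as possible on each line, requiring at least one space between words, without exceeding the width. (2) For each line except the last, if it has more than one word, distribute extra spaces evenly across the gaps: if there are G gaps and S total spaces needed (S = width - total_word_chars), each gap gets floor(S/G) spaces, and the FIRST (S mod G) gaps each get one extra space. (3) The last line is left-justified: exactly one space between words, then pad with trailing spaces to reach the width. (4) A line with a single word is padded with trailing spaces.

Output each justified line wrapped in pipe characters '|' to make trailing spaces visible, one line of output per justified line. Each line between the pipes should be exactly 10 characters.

Answer: |rain   run|
|island  my|
|six   stop|
|so        |
|distance  |
|box       |
|machine   |
|river     |
|segment   |

Derivation:
Line 1: ['rain', 'run'] (min_width=8, slack=2)
Line 2: ['island', 'my'] (min_width=9, slack=1)
Line 3: ['six', 'stop'] (min_width=8, slack=2)
Line 4: ['so'] (min_width=2, slack=8)
Line 5: ['distance'] (min_width=8, slack=2)
Line 6: ['box'] (min_width=3, slack=7)
Line 7: ['machine'] (min_width=7, slack=3)
Line 8: ['river'] (min_width=5, slack=5)
Line 9: ['segment'] (min_width=7, slack=3)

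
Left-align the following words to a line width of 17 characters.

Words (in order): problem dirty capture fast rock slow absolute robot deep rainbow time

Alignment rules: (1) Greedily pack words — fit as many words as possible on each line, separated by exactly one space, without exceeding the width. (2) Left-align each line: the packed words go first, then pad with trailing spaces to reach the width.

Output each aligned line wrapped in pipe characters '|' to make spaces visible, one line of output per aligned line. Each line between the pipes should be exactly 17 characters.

Line 1: ['problem', 'dirty'] (min_width=13, slack=4)
Line 2: ['capture', 'fast', 'rock'] (min_width=17, slack=0)
Line 3: ['slow', 'absolute'] (min_width=13, slack=4)
Line 4: ['robot', 'deep'] (min_width=10, slack=7)
Line 5: ['rainbow', 'time'] (min_width=12, slack=5)

Answer: |problem dirty    |
|capture fast rock|
|slow absolute    |
|robot deep       |
|rainbow time     |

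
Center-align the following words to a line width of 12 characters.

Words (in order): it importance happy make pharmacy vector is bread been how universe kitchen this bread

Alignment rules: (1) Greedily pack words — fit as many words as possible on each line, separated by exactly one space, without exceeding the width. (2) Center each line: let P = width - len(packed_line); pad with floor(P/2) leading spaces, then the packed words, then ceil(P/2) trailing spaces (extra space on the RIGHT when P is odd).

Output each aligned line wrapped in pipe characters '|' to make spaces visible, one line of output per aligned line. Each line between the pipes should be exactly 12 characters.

Answer: |     it     |
| importance |
| happy make |
|  pharmacy  |
| vector is  |
| bread been |
|how universe|
|kitchen this|
|   bread    |

Derivation:
Line 1: ['it'] (min_width=2, slack=10)
Line 2: ['importance'] (min_width=10, slack=2)
Line 3: ['happy', 'make'] (min_width=10, slack=2)
Line 4: ['pharmacy'] (min_width=8, slack=4)
Line 5: ['vector', 'is'] (min_width=9, slack=3)
Line 6: ['bread', 'been'] (min_width=10, slack=2)
Line 7: ['how', 'universe'] (min_width=12, slack=0)
Line 8: ['kitchen', 'this'] (min_width=12, slack=0)
Line 9: ['bread'] (min_width=5, slack=7)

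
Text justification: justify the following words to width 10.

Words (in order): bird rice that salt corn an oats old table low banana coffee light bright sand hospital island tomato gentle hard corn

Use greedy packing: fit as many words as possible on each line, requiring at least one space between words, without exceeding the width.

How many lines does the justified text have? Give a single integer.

Answer: 15

Derivation:
Line 1: ['bird', 'rice'] (min_width=9, slack=1)
Line 2: ['that', 'salt'] (min_width=9, slack=1)
Line 3: ['corn', 'an'] (min_width=7, slack=3)
Line 4: ['oats', 'old'] (min_width=8, slack=2)
Line 5: ['table', 'low'] (min_width=9, slack=1)
Line 6: ['banana'] (min_width=6, slack=4)
Line 7: ['coffee'] (min_width=6, slack=4)
Line 8: ['light'] (min_width=5, slack=5)
Line 9: ['bright'] (min_width=6, slack=4)
Line 10: ['sand'] (min_width=4, slack=6)
Line 11: ['hospital'] (min_width=8, slack=2)
Line 12: ['island'] (min_width=6, slack=4)
Line 13: ['tomato'] (min_width=6, slack=4)
Line 14: ['gentle'] (min_width=6, slack=4)
Line 15: ['hard', 'corn'] (min_width=9, slack=1)
Total lines: 15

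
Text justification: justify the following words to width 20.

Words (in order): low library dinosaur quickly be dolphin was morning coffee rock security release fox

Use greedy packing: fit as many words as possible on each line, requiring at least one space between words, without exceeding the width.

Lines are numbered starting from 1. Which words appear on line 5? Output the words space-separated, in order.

Line 1: ['low', 'library', 'dinosaur'] (min_width=20, slack=0)
Line 2: ['quickly', 'be', 'dolphin'] (min_width=18, slack=2)
Line 3: ['was', 'morning', 'coffee'] (min_width=18, slack=2)
Line 4: ['rock', 'security'] (min_width=13, slack=7)
Line 5: ['release', 'fox'] (min_width=11, slack=9)

Answer: release fox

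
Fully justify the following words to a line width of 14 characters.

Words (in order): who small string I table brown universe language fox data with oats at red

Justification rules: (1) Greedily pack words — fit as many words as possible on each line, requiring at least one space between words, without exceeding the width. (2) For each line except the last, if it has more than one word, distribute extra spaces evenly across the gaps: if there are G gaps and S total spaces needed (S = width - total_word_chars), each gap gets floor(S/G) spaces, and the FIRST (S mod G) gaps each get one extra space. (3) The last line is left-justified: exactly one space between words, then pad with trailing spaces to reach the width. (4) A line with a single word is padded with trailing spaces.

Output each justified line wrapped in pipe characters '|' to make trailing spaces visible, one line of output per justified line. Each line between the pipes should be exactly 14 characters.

Answer: |who      small|
|string I table|
|brown universe|
|language   fox|
|data with oats|
|at red        |

Derivation:
Line 1: ['who', 'small'] (min_width=9, slack=5)
Line 2: ['string', 'I', 'table'] (min_width=14, slack=0)
Line 3: ['brown', 'universe'] (min_width=14, slack=0)
Line 4: ['language', 'fox'] (min_width=12, slack=2)
Line 5: ['data', 'with', 'oats'] (min_width=14, slack=0)
Line 6: ['at', 'red'] (min_width=6, slack=8)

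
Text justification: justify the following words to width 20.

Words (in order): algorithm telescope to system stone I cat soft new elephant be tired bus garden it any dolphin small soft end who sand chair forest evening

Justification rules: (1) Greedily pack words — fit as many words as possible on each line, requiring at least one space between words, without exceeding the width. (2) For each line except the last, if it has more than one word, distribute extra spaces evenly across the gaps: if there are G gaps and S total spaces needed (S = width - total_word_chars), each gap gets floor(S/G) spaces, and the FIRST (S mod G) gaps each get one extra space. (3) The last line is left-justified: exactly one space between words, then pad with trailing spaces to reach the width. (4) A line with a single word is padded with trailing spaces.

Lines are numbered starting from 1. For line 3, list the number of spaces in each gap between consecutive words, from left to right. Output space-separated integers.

Line 1: ['algorithm', 'telescope'] (min_width=19, slack=1)
Line 2: ['to', 'system', 'stone', 'I'] (min_width=17, slack=3)
Line 3: ['cat', 'soft', 'new'] (min_width=12, slack=8)
Line 4: ['elephant', 'be', 'tired'] (min_width=17, slack=3)
Line 5: ['bus', 'garden', 'it', 'any'] (min_width=17, slack=3)
Line 6: ['dolphin', 'small', 'soft'] (min_width=18, slack=2)
Line 7: ['end', 'who', 'sand', 'chair'] (min_width=18, slack=2)
Line 8: ['forest', 'evening'] (min_width=14, slack=6)

Answer: 5 5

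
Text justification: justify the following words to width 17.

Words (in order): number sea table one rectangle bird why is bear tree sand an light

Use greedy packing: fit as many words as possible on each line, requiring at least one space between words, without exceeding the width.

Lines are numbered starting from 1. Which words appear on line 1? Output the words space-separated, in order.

Answer: number sea table

Derivation:
Line 1: ['number', 'sea', 'table'] (min_width=16, slack=1)
Line 2: ['one', 'rectangle'] (min_width=13, slack=4)
Line 3: ['bird', 'why', 'is', 'bear'] (min_width=16, slack=1)
Line 4: ['tree', 'sand', 'an'] (min_width=12, slack=5)
Line 5: ['light'] (min_width=5, slack=12)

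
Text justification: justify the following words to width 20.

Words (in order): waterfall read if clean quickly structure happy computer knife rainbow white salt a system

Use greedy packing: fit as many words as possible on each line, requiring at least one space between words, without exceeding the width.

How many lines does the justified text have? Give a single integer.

Answer: 6

Derivation:
Line 1: ['waterfall', 'read', 'if'] (min_width=17, slack=3)
Line 2: ['clean', 'quickly'] (min_width=13, slack=7)
Line 3: ['structure', 'happy'] (min_width=15, slack=5)
Line 4: ['computer', 'knife'] (min_width=14, slack=6)
Line 5: ['rainbow', 'white', 'salt', 'a'] (min_width=20, slack=0)
Line 6: ['system'] (min_width=6, slack=14)
Total lines: 6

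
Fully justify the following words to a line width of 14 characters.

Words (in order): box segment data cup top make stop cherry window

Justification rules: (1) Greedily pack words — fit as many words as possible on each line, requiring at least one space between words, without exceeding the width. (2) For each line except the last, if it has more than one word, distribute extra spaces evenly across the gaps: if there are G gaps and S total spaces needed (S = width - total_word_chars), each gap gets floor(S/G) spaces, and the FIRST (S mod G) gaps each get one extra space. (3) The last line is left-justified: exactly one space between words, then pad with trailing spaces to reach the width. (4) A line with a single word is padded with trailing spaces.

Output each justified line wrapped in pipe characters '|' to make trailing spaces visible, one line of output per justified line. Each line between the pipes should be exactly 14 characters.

Line 1: ['box', 'segment'] (min_width=11, slack=3)
Line 2: ['data', 'cup', 'top'] (min_width=12, slack=2)
Line 3: ['make', 'stop'] (min_width=9, slack=5)
Line 4: ['cherry', 'window'] (min_width=13, slack=1)

Answer: |box    segment|
|data  cup  top|
|make      stop|
|cherry window |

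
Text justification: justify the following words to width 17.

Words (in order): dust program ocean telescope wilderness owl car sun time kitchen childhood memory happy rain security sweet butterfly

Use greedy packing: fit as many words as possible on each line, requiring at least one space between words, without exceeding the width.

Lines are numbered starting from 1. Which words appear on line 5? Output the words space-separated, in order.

Line 1: ['dust', 'program'] (min_width=12, slack=5)
Line 2: ['ocean', 'telescope'] (min_width=15, slack=2)
Line 3: ['wilderness', 'owl'] (min_width=14, slack=3)
Line 4: ['car', 'sun', 'time'] (min_width=12, slack=5)
Line 5: ['kitchen', 'childhood'] (min_width=17, slack=0)
Line 6: ['memory', 'happy', 'rain'] (min_width=17, slack=0)
Line 7: ['security', 'sweet'] (min_width=14, slack=3)
Line 8: ['butterfly'] (min_width=9, slack=8)

Answer: kitchen childhood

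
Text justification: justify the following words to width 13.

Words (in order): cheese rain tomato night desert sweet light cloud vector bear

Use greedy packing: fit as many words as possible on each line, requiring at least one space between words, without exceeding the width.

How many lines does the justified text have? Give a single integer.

Answer: 5

Derivation:
Line 1: ['cheese', 'rain'] (min_width=11, slack=2)
Line 2: ['tomato', 'night'] (min_width=12, slack=1)
Line 3: ['desert', 'sweet'] (min_width=12, slack=1)
Line 4: ['light', 'cloud'] (min_width=11, slack=2)
Line 5: ['vector', 'bear'] (min_width=11, slack=2)
Total lines: 5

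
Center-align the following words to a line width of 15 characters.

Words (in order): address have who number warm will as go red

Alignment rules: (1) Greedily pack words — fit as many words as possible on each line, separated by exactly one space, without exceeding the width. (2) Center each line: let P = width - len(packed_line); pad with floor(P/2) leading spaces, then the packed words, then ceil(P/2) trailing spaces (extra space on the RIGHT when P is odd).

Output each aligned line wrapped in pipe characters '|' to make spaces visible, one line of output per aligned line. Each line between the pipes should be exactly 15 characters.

Answer: | address have  |
|who number warm|
|will as go red |

Derivation:
Line 1: ['address', 'have'] (min_width=12, slack=3)
Line 2: ['who', 'number', 'warm'] (min_width=15, slack=0)
Line 3: ['will', 'as', 'go', 'red'] (min_width=14, slack=1)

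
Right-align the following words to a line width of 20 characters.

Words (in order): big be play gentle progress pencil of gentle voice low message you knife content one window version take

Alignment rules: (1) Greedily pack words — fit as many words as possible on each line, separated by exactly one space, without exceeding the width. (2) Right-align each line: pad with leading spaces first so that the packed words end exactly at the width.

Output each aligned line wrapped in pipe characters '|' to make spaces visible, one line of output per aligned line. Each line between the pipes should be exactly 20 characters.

Answer: |  big be play gentle|
|  progress pencil of|
|    gentle voice low|
|   message you knife|
|  content one window|
|        version take|

Derivation:
Line 1: ['big', 'be', 'play', 'gentle'] (min_width=18, slack=2)
Line 2: ['progress', 'pencil', 'of'] (min_width=18, slack=2)
Line 3: ['gentle', 'voice', 'low'] (min_width=16, slack=4)
Line 4: ['message', 'you', 'knife'] (min_width=17, slack=3)
Line 5: ['content', 'one', 'window'] (min_width=18, slack=2)
Line 6: ['version', 'take'] (min_width=12, slack=8)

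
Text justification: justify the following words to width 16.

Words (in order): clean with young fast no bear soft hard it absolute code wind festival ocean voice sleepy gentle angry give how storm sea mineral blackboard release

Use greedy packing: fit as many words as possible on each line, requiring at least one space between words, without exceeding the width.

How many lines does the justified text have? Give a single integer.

Answer: 12

Derivation:
Line 1: ['clean', 'with', 'young'] (min_width=16, slack=0)
Line 2: ['fast', 'no', 'bear'] (min_width=12, slack=4)
Line 3: ['soft', 'hard', 'it'] (min_width=12, slack=4)
Line 4: ['absolute', 'code'] (min_width=13, slack=3)
Line 5: ['wind', 'festival'] (min_width=13, slack=3)
Line 6: ['ocean', 'voice'] (min_width=11, slack=5)
Line 7: ['sleepy', 'gentle'] (min_width=13, slack=3)
Line 8: ['angry', 'give', 'how'] (min_width=14, slack=2)
Line 9: ['storm', 'sea'] (min_width=9, slack=7)
Line 10: ['mineral'] (min_width=7, slack=9)
Line 11: ['blackboard'] (min_width=10, slack=6)
Line 12: ['release'] (min_width=7, slack=9)
Total lines: 12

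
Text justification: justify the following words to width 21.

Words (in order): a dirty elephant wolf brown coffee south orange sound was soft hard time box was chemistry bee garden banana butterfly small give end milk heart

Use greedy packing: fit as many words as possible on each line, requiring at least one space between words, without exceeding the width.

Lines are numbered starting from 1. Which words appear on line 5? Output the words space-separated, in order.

Line 1: ['a', 'dirty', 'elephant', 'wolf'] (min_width=21, slack=0)
Line 2: ['brown', 'coffee', 'south'] (min_width=18, slack=3)
Line 3: ['orange', 'sound', 'was', 'soft'] (min_width=21, slack=0)
Line 4: ['hard', 'time', 'box', 'was'] (min_width=17, slack=4)
Line 5: ['chemistry', 'bee', 'garden'] (min_width=20, slack=1)
Line 6: ['banana', 'butterfly'] (min_width=16, slack=5)
Line 7: ['small', 'give', 'end', 'milk'] (min_width=19, slack=2)
Line 8: ['heart'] (min_width=5, slack=16)

Answer: chemistry bee garden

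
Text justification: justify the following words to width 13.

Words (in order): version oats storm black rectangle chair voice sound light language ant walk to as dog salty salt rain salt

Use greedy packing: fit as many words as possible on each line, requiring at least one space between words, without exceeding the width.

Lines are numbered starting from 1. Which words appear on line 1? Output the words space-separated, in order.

Line 1: ['version', 'oats'] (min_width=12, slack=1)
Line 2: ['storm', 'black'] (min_width=11, slack=2)
Line 3: ['rectangle'] (min_width=9, slack=4)
Line 4: ['chair', 'voice'] (min_width=11, slack=2)
Line 5: ['sound', 'light'] (min_width=11, slack=2)
Line 6: ['language', 'ant'] (min_width=12, slack=1)
Line 7: ['walk', 'to', 'as'] (min_width=10, slack=3)
Line 8: ['dog', 'salty'] (min_width=9, slack=4)
Line 9: ['salt', 'rain'] (min_width=9, slack=4)
Line 10: ['salt'] (min_width=4, slack=9)

Answer: version oats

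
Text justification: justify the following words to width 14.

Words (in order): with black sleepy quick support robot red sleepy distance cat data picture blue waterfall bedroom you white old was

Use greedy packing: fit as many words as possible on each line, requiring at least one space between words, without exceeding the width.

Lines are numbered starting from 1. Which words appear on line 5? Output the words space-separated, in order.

Answer: distance cat

Derivation:
Line 1: ['with', 'black'] (min_width=10, slack=4)
Line 2: ['sleepy', 'quick'] (min_width=12, slack=2)
Line 3: ['support', 'robot'] (min_width=13, slack=1)
Line 4: ['red', 'sleepy'] (min_width=10, slack=4)
Line 5: ['distance', 'cat'] (min_width=12, slack=2)
Line 6: ['data', 'picture'] (min_width=12, slack=2)
Line 7: ['blue', 'waterfall'] (min_width=14, slack=0)
Line 8: ['bedroom', 'you'] (min_width=11, slack=3)
Line 9: ['white', 'old', 'was'] (min_width=13, slack=1)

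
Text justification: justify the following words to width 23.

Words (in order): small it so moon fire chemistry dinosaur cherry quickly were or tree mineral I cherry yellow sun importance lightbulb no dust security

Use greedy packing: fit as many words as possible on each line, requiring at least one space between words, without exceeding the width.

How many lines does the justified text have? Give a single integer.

Answer: 7

Derivation:
Line 1: ['small', 'it', 'so', 'moon', 'fire'] (min_width=21, slack=2)
Line 2: ['chemistry', 'dinosaur'] (min_width=18, slack=5)
Line 3: ['cherry', 'quickly', 'were', 'or'] (min_width=22, slack=1)
Line 4: ['tree', 'mineral', 'I', 'cherry'] (min_width=21, slack=2)
Line 5: ['yellow', 'sun', 'importance'] (min_width=21, slack=2)
Line 6: ['lightbulb', 'no', 'dust'] (min_width=17, slack=6)
Line 7: ['security'] (min_width=8, slack=15)
Total lines: 7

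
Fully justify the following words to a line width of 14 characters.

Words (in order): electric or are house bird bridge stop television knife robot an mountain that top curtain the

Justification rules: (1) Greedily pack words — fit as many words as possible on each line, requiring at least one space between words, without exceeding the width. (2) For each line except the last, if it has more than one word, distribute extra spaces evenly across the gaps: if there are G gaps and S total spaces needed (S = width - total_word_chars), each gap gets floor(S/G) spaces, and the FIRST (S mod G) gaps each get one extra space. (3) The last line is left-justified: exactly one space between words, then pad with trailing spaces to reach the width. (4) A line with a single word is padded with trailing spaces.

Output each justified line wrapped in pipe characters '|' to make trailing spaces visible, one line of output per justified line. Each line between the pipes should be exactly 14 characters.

Answer: |electric    or|
|are house bird|
|bridge    stop|
|television    |
|knife robot an|
|mountain  that|
|top    curtain|
|the           |

Derivation:
Line 1: ['electric', 'or'] (min_width=11, slack=3)
Line 2: ['are', 'house', 'bird'] (min_width=14, slack=0)
Line 3: ['bridge', 'stop'] (min_width=11, slack=3)
Line 4: ['television'] (min_width=10, slack=4)
Line 5: ['knife', 'robot', 'an'] (min_width=14, slack=0)
Line 6: ['mountain', 'that'] (min_width=13, slack=1)
Line 7: ['top', 'curtain'] (min_width=11, slack=3)
Line 8: ['the'] (min_width=3, slack=11)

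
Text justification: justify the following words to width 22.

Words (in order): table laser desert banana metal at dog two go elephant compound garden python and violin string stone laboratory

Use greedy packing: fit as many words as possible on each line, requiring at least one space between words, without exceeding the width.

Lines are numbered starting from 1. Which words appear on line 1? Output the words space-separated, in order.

Line 1: ['table', 'laser', 'desert'] (min_width=18, slack=4)
Line 2: ['banana', 'metal', 'at', 'dog'] (min_width=19, slack=3)
Line 3: ['two', 'go', 'elephant'] (min_width=15, slack=7)
Line 4: ['compound', 'garden', 'python'] (min_width=22, slack=0)
Line 5: ['and', 'violin', 'string'] (min_width=17, slack=5)
Line 6: ['stone', 'laboratory'] (min_width=16, slack=6)

Answer: table laser desert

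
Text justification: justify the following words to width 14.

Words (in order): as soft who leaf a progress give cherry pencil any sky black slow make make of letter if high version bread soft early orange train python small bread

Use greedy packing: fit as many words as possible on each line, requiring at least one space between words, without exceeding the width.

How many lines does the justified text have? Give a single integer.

Line 1: ['as', 'soft', 'who'] (min_width=11, slack=3)
Line 2: ['leaf', 'a'] (min_width=6, slack=8)
Line 3: ['progress', 'give'] (min_width=13, slack=1)
Line 4: ['cherry', 'pencil'] (min_width=13, slack=1)
Line 5: ['any', 'sky', 'black'] (min_width=13, slack=1)
Line 6: ['slow', 'make', 'make'] (min_width=14, slack=0)
Line 7: ['of', 'letter', 'if'] (min_width=12, slack=2)
Line 8: ['high', 'version'] (min_width=12, slack=2)
Line 9: ['bread', 'soft'] (min_width=10, slack=4)
Line 10: ['early', 'orange'] (min_width=12, slack=2)
Line 11: ['train', 'python'] (min_width=12, slack=2)
Line 12: ['small', 'bread'] (min_width=11, slack=3)
Total lines: 12

Answer: 12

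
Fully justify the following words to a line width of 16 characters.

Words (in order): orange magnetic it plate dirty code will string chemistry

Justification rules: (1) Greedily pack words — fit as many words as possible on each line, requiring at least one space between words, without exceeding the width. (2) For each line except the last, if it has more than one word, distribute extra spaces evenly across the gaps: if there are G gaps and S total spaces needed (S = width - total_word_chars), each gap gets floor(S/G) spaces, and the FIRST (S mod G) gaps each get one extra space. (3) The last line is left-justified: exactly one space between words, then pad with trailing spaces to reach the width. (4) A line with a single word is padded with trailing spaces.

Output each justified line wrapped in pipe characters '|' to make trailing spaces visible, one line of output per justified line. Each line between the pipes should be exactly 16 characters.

Line 1: ['orange', 'magnetic'] (min_width=15, slack=1)
Line 2: ['it', 'plate', 'dirty'] (min_width=14, slack=2)
Line 3: ['code', 'will', 'string'] (min_width=16, slack=0)
Line 4: ['chemistry'] (min_width=9, slack=7)

Answer: |orange  magnetic|
|it  plate  dirty|
|code will string|
|chemistry       |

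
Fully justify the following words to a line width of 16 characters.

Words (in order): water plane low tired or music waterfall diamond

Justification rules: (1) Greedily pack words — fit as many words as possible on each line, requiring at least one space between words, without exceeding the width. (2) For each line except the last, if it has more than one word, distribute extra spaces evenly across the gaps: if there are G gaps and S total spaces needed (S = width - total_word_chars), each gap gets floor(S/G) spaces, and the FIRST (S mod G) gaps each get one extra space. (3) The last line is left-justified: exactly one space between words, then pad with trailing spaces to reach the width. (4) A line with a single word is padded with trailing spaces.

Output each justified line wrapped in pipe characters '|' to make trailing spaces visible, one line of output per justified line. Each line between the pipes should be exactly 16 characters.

Answer: |water  plane low|
|tired  or  music|
|waterfall       |
|diamond         |

Derivation:
Line 1: ['water', 'plane', 'low'] (min_width=15, slack=1)
Line 2: ['tired', 'or', 'music'] (min_width=14, slack=2)
Line 3: ['waterfall'] (min_width=9, slack=7)
Line 4: ['diamond'] (min_width=7, slack=9)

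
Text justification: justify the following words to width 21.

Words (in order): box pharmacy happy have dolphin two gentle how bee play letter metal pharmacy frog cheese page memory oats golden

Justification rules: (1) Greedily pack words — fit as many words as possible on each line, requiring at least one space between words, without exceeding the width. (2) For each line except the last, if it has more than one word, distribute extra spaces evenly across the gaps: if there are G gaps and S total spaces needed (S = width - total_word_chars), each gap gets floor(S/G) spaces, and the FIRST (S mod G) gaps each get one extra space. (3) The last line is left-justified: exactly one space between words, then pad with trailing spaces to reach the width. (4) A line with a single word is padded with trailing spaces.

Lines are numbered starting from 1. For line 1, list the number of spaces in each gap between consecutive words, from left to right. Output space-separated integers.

Answer: 3 2

Derivation:
Line 1: ['box', 'pharmacy', 'happy'] (min_width=18, slack=3)
Line 2: ['have', 'dolphin', 'two'] (min_width=16, slack=5)
Line 3: ['gentle', 'how', 'bee', 'play'] (min_width=19, slack=2)
Line 4: ['letter', 'metal', 'pharmacy'] (min_width=21, slack=0)
Line 5: ['frog', 'cheese', 'page'] (min_width=16, slack=5)
Line 6: ['memory', 'oats', 'golden'] (min_width=18, slack=3)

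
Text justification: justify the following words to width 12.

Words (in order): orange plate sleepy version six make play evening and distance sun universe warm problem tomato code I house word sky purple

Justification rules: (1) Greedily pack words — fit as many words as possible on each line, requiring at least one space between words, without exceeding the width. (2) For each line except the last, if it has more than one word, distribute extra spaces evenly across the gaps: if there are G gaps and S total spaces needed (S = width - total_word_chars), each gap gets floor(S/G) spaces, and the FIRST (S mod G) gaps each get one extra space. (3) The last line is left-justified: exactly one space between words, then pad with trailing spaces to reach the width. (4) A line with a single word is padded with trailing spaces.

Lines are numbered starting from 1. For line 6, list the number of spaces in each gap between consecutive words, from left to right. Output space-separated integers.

Answer: 1

Derivation:
Line 1: ['orange', 'plate'] (min_width=12, slack=0)
Line 2: ['sleepy'] (min_width=6, slack=6)
Line 3: ['version', 'six'] (min_width=11, slack=1)
Line 4: ['make', 'play'] (min_width=9, slack=3)
Line 5: ['evening', 'and'] (min_width=11, slack=1)
Line 6: ['distance', 'sun'] (min_width=12, slack=0)
Line 7: ['universe'] (min_width=8, slack=4)
Line 8: ['warm', 'problem'] (min_width=12, slack=0)
Line 9: ['tomato', 'code'] (min_width=11, slack=1)
Line 10: ['I', 'house', 'word'] (min_width=12, slack=0)
Line 11: ['sky', 'purple'] (min_width=10, slack=2)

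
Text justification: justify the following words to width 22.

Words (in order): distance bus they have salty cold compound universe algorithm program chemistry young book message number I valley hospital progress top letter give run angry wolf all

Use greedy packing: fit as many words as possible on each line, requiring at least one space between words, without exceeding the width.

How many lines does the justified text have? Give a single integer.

Answer: 9

Derivation:
Line 1: ['distance', 'bus', 'they', 'have'] (min_width=22, slack=0)
Line 2: ['salty', 'cold', 'compound'] (min_width=19, slack=3)
Line 3: ['universe', 'algorithm'] (min_width=18, slack=4)
Line 4: ['program', 'chemistry'] (min_width=17, slack=5)
Line 5: ['young', 'book', 'message'] (min_width=18, slack=4)
Line 6: ['number', 'I', 'valley'] (min_width=15, slack=7)
Line 7: ['hospital', 'progress', 'top'] (min_width=21, slack=1)
Line 8: ['letter', 'give', 'run', 'angry'] (min_width=21, slack=1)
Line 9: ['wolf', 'all'] (min_width=8, slack=14)
Total lines: 9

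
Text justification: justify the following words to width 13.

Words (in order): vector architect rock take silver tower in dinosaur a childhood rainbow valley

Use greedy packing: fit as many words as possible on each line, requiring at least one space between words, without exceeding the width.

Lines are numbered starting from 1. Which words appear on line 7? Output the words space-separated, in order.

Line 1: ['vector'] (min_width=6, slack=7)
Line 2: ['architect'] (min_width=9, slack=4)
Line 3: ['rock', 'take'] (min_width=9, slack=4)
Line 4: ['silver', 'tower'] (min_width=12, slack=1)
Line 5: ['in', 'dinosaur', 'a'] (min_width=13, slack=0)
Line 6: ['childhood'] (min_width=9, slack=4)
Line 7: ['rainbow'] (min_width=7, slack=6)
Line 8: ['valley'] (min_width=6, slack=7)

Answer: rainbow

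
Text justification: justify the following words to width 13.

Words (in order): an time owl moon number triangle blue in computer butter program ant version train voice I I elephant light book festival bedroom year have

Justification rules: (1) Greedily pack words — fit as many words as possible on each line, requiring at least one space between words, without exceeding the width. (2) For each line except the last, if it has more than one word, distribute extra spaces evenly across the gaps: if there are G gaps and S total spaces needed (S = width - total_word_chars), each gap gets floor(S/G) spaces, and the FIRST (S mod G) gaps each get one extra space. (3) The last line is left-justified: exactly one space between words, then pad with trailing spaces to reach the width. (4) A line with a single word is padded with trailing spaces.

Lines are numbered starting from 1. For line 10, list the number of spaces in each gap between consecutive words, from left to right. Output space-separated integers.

Answer: 4

Derivation:
Line 1: ['an', 'time', 'owl'] (min_width=11, slack=2)
Line 2: ['moon', 'number'] (min_width=11, slack=2)
Line 3: ['triangle', 'blue'] (min_width=13, slack=0)
Line 4: ['in', 'computer'] (min_width=11, slack=2)
Line 5: ['butter'] (min_width=6, slack=7)
Line 6: ['program', 'ant'] (min_width=11, slack=2)
Line 7: ['version', 'train'] (min_width=13, slack=0)
Line 8: ['voice', 'I', 'I'] (min_width=9, slack=4)
Line 9: ['elephant'] (min_width=8, slack=5)
Line 10: ['light', 'book'] (min_width=10, slack=3)
Line 11: ['festival'] (min_width=8, slack=5)
Line 12: ['bedroom', 'year'] (min_width=12, slack=1)
Line 13: ['have'] (min_width=4, slack=9)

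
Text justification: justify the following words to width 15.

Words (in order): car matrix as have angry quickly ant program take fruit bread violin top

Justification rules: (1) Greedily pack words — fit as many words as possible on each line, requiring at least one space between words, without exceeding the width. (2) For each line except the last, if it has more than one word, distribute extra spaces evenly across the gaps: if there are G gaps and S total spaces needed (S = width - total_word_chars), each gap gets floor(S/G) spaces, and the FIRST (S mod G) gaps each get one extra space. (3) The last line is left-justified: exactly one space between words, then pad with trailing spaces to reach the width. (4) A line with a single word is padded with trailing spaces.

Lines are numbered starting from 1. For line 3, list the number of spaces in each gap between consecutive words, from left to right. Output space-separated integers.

Line 1: ['car', 'matrix', 'as'] (min_width=13, slack=2)
Line 2: ['have', 'angry'] (min_width=10, slack=5)
Line 3: ['quickly', 'ant'] (min_width=11, slack=4)
Line 4: ['program', 'take'] (min_width=12, slack=3)
Line 5: ['fruit', 'bread'] (min_width=11, slack=4)
Line 6: ['violin', 'top'] (min_width=10, slack=5)

Answer: 5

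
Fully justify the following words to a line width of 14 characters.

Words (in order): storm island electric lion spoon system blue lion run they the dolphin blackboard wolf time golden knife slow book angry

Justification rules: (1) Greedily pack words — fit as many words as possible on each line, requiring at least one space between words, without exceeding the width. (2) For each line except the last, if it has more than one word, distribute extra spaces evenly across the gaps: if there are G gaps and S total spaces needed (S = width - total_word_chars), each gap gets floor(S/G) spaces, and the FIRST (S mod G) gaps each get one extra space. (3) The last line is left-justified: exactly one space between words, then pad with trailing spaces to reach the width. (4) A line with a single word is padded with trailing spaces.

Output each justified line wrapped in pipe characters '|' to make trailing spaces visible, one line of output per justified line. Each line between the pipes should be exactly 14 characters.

Answer: |storm   island|
|electric  lion|
|spoon   system|
|blue  lion run|
|they       the|
|dolphin       |
|blackboard    |
|wolf      time|
|golden   knife|
|slow      book|
|angry         |

Derivation:
Line 1: ['storm', 'island'] (min_width=12, slack=2)
Line 2: ['electric', 'lion'] (min_width=13, slack=1)
Line 3: ['spoon', 'system'] (min_width=12, slack=2)
Line 4: ['blue', 'lion', 'run'] (min_width=13, slack=1)
Line 5: ['they', 'the'] (min_width=8, slack=6)
Line 6: ['dolphin'] (min_width=7, slack=7)
Line 7: ['blackboard'] (min_width=10, slack=4)
Line 8: ['wolf', 'time'] (min_width=9, slack=5)
Line 9: ['golden', 'knife'] (min_width=12, slack=2)
Line 10: ['slow', 'book'] (min_width=9, slack=5)
Line 11: ['angry'] (min_width=5, slack=9)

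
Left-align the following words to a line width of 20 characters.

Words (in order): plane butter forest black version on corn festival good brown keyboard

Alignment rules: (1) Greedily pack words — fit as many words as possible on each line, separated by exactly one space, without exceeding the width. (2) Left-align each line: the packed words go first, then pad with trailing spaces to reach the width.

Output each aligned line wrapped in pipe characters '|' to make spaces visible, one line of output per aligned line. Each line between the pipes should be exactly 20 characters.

Line 1: ['plane', 'butter', 'forest'] (min_width=19, slack=1)
Line 2: ['black', 'version', 'on'] (min_width=16, slack=4)
Line 3: ['corn', 'festival', 'good'] (min_width=18, slack=2)
Line 4: ['brown', 'keyboard'] (min_width=14, slack=6)

Answer: |plane butter forest |
|black version on    |
|corn festival good  |
|brown keyboard      |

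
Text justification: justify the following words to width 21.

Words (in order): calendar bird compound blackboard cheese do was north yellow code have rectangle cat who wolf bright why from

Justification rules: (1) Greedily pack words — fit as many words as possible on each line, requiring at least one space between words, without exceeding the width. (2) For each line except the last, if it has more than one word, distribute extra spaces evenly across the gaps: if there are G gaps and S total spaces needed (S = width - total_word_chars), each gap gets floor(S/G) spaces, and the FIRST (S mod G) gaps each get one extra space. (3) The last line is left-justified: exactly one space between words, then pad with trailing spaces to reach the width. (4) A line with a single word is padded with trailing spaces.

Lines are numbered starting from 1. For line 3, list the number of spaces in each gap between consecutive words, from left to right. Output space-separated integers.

Line 1: ['calendar', 'bird'] (min_width=13, slack=8)
Line 2: ['compound', 'blackboard'] (min_width=19, slack=2)
Line 3: ['cheese', 'do', 'was', 'north'] (min_width=19, slack=2)
Line 4: ['yellow', 'code', 'have'] (min_width=16, slack=5)
Line 5: ['rectangle', 'cat', 'who'] (min_width=17, slack=4)
Line 6: ['wolf', 'bright', 'why', 'from'] (min_width=20, slack=1)

Answer: 2 2 1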